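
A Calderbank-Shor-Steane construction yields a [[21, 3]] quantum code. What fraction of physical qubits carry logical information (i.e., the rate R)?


Code rate R = k/n
= 3/21
= 0.1429

0.1429


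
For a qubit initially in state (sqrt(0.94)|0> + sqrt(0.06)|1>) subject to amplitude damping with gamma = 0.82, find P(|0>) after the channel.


For amplitude damping with parameter gamma on state sqrt(a)|0> + sqrt(b)|1>:
alpha^2 = 0.94, beta^2 = 0.06
P(|0>) = alpha^2 + gamma * beta^2
= 0.94 + 0.82 * 0.06
= 0.94 + 0.0492
= 0.9892

0.9892


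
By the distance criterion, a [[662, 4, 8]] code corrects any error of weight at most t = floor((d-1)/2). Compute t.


Code parameters: [[662, 4, 8]], distance d = 8.
Number of correctable errors = floor((d-1)/2)
= floor((8 - 1)/2)
= floor(7/2)
= 3

3


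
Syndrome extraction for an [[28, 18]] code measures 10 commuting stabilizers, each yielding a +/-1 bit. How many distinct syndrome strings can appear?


Each stabilizer generator gives a binary (+1 or -1) measurement outcome.
With 10 independent generators:
Total syndromes = 2^10
= 1024

1024


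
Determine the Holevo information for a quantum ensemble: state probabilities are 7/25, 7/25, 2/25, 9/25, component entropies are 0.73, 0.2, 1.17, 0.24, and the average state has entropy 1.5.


chi = S(rho) - sum_i p_i * S(rho_i)
Weighted entropy = 7/25 * 0.73 + 7/25 * 0.2 + 2/25 * 1.17 + 9/25 * 0.24
= 0.4404
chi = 1.5 - 0.4404
= 1.0596

1.0596


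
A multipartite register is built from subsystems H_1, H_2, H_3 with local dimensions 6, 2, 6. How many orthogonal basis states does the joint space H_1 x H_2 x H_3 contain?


dim(H_1 x H_2 x H_3) = 6 * 2 * 6
= 12 * 6
= 72

72


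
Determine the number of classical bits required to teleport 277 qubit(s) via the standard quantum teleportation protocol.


Quantum teleportation requires 2 classical bits per qubit teleported.
277 qubit(s) -> 2 * 277 = 554 classical bits

554


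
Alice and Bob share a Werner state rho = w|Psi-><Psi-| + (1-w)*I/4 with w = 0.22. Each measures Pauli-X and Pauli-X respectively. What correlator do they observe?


|Psi-> = (|01> - |10>)/sqrt(2)
For the pure Bell state, <X_A X_B> = -1 (Bell-state Pauli correlator).
The maximally-mixed part I/4 has tr(I/4 * P tensor P) = 0 for any traceless Pauli P.
So <X_A X_B>_rho = w * (-1) + (1 - w) * 0
= 0.22 * (-1)
= -0.2200

-0.2200


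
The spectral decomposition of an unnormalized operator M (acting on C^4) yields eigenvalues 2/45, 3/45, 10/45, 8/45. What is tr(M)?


tr(M) = sum of eigenvalues
= 2/45 + 3/45 + 10/45 + 8/45
= 23/45
= 0.5111

0.5111


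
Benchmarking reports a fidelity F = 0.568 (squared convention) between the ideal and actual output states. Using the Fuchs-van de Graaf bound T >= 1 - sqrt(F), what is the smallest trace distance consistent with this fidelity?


Fuchs-van de Graaf (squared-fidelity convention): 1 - sqrt(F) <= T <= sqrt(1 - F).
Lower bound: T >= 1 - sqrt(F)
sqrt(F) = sqrt(0.568) = 0.7537
T >= 1 - 0.7537
T >= 0.2463

0.2463


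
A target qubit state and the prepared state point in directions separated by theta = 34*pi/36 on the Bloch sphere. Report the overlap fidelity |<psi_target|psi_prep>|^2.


For states separated by angle theta on Bloch sphere:
F = cos^2(theta/2)
theta = 34*pi/36 = 2.9671
theta/2 = 1.4835
cos(theta/2) = 0.0872
F = 0.0076

0.0076


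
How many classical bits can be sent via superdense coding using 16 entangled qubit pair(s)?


Superdense coding allows 2 classical bits per shared entangled pair.
16 pair(s) -> 2 * 16 = 32 classical bits

32


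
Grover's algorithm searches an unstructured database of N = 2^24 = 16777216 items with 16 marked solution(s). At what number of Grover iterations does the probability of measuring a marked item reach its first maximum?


After j Grover iterations the success probability is P(j) = sin^2((2j+1)*theta), where sin(theta) = sqrt(k/N).
N = 2^24 = 16777216, k = 16
sin(theta) = sqrt(k/N) = 0.0009765625
theta = arcsin(sqrt(k/N)) = 0.0009765626552 rad
P(j) reaches its first maximum when (2j+1)*theta is as close as possible to pi/2, i.e. j = round(pi/(4*theta) - 1/2).
pi/(4*theta) - 1/2 = 803.7476
(For comparison, the common estimate pi/4 * sqrt(N/k) = 804.2477; the exact maximiser is used here.)
Optimal iterations = 804

804


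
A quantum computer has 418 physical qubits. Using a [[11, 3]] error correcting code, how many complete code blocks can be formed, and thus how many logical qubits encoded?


Each code block uses 11 physical qubits for 3 logical qubit(s).
Number of complete blocks = floor(418 / 11) = 38
Logical qubits = 38 * 3
= 114

114


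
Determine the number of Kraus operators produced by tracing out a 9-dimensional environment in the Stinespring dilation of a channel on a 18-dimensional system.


Tracing out the environment in an orthonormal basis {|i>_E} gives Kraus operators K_i = <i|_E U |0>_E.
Number of Kraus operators = dim(H_env) = d_env
= 9

9


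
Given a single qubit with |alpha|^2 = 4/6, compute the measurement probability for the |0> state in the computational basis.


|alpha|^2 = 4/6 = 0.6667
|beta|^2 = 1 - 4/6 = 2/6 = 0.3333
P(|0>) = |alpha|^2 = 0.6667

0.6667


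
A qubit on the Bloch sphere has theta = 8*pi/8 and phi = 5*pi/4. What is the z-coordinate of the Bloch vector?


theta = 3.1416, phi = 3.9270
r_z = cos(theta) = -1.0000

-1.0000


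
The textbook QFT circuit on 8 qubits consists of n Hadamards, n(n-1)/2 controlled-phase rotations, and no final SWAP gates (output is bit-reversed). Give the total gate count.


Hadamard gates: 8
Controlled rotations: n*(n-1)/2 = 8*7/2 = 28
SWAP gates: 0 (omitted)
Total = 8 + 28
= 36

36


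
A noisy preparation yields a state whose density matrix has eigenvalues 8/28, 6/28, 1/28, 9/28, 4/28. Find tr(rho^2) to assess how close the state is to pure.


tr(rho^2) = sum of eigenvalues squared
= (8/28)^2 + (6/28)^2 + (1/28)^2 + (9/28)^2 + (4/28)^2
= (64 + 36 + 1 + 81 + 16) / 784
= 198/784
= 0.2526

0.2526


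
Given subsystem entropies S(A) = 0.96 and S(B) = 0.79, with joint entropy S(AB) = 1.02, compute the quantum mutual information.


I(A:B) = S(A) + S(B) - S(AB)
= 0.96 + 0.79 - 1.02
= 0.7300

0.7300


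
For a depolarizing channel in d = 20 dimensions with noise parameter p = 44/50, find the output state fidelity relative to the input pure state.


F = (1-p) + p/d
= (1 - 0.8800) + 0.8800/20
= 0.1200 + 0.0440
= 0.1640

0.1640


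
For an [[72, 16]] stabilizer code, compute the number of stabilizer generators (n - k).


For an [[n,k]] stabilizer code:
Number of stabilizer generators = n - k
= 72 - 16
= 56

56


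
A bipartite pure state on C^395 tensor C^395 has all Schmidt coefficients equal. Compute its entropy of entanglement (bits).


For a maximally entangled state in d x d:
S = log2(d) = log2(395)
= 8.6257

8.6257


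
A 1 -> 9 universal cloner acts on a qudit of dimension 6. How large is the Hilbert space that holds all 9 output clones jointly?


Output space = H^(tensor 9) where dim(H) = 6
dim = 6^9
= 36 (after 2 factors)
= 216 (after 3 factors)
= 1296 (after 4 factors)
= 7776 (after 5 factors)
= 46656 (after 6 factors)
= 279936 (after 7 factors)
= 1679616 (after 8 factors)
= 10077696 (after 9 factors)
= 10077696

10077696


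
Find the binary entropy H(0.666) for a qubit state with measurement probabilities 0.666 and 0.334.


S = -p*log2(p) - (1-p)*log2(1-p)
p = 0.6660, 1-p = 0.3340
= -0.6660 * log2(0.6660) - 0.3340 * log2(0.3340)
= -(-0.3905) - (-0.5284)
= 0.9190

0.9190


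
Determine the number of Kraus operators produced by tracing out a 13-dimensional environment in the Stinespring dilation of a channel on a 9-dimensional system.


Tracing out the environment in an orthonormal basis {|i>_E} gives Kraus operators K_i = <i|_E U |0>_E.
Number of Kraus operators = dim(H_env) = d_env
= 13

13


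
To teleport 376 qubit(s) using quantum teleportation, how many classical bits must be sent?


Quantum teleportation requires 2 classical bits per qubit teleported.
376 qubit(s) -> 2 * 376 = 752 classical bits

752


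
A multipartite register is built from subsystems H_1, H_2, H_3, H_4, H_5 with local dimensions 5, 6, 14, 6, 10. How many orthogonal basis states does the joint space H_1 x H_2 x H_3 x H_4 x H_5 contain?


dim(H_1 x H_2 x H_3 x H_4 x H_5) = 5 * 6 * 14 * 6 * 10
= 30 * 14 * 6 * 10
= 420 * 6 * 10
= 2520 * 10
= 25200

25200


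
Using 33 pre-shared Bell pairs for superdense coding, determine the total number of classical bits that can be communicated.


Superdense coding allows 2 classical bits per shared entangled pair.
33 pair(s) -> 2 * 33 = 66 classical bits

66


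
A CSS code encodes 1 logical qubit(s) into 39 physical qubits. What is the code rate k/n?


Code rate R = k/n
= 1/39
= 0.0256

0.0256


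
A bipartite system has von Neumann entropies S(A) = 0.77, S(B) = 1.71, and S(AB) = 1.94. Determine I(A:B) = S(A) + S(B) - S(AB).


I(A:B) = S(A) + S(B) - S(AB)
= 0.77 + 1.71 - 1.94
= 0.5400

0.5400


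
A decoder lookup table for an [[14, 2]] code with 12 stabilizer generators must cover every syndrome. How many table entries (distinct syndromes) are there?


Each stabilizer generator gives a binary (+1 or -1) measurement outcome.
With 12 independent generators:
Total syndromes = 2^12
= 4096

4096


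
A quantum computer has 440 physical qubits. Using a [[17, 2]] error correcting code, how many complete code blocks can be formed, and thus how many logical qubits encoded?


Each code block uses 17 physical qubits for 2 logical qubit(s).
Number of complete blocks = floor(440 / 17) = 25
Logical qubits = 25 * 2
= 50

50


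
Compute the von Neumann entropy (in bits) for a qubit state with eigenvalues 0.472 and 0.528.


S = -p*log2(p) - (1-p)*log2(1-p)
p = 0.4720, 1-p = 0.5280
= -0.4720 * log2(0.4720) - 0.5280 * log2(0.5280)
= -(-0.5112) - (-0.4865)
= 0.9977

0.9977


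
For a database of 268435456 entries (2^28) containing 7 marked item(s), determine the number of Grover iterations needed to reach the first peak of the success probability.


After j Grover iterations the success probability is P(j) = sin^2((2j+1)*theta), where sin(theta) = sqrt(k/N).
N = 2^28 = 268435456, k = 7
sin(theta) = sqrt(k/N) = 0.0001614838447
theta = arcsin(sqrt(k/N)) = 0.0001614838454 rad
P(j) reaches its first maximum when (2j+1)*theta is as close as possible to pi/2, i.e. j = round(pi/(4*theta) - 1/2).
pi/(4*theta) - 1/2 = 4863.1330
(For comparison, the common estimate pi/4 * sqrt(N/k) = 4863.6330; the exact maximiser is used here.)
Optimal iterations = 4863

4863


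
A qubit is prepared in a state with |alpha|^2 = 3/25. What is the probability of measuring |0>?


|alpha|^2 = 3/25 = 0.1200
|beta|^2 = 1 - 3/25 = 22/25 = 0.8800
P(|0>) = |alpha|^2 = 0.1200

0.1200


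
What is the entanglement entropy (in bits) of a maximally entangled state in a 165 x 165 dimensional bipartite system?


For a maximally entangled state in d x d:
S = log2(d) = log2(165)
= 7.3663

7.3663


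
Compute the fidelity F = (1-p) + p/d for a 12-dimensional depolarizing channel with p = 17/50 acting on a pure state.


F = (1-p) + p/d
= (1 - 0.3400) + 0.3400/12
= 0.6600 + 0.0283
= 0.6883

0.6883


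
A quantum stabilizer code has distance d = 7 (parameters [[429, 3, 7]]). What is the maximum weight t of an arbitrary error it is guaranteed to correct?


Code parameters: [[429, 3, 7]], distance d = 7.
Number of correctable errors = floor((d-1)/2)
= floor((7 - 1)/2)
= floor(6/2)
= 3

3


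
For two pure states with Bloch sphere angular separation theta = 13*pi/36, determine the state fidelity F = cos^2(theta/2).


For states separated by angle theta on Bloch sphere:
F = cos^2(theta/2)
theta = 13*pi/36 = 1.1345
theta/2 = 0.5672
cos(theta/2) = 0.8434
F = 0.7113

0.7113


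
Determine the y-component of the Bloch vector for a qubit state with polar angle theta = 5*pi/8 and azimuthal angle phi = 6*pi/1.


theta = 1.9635, phi = 18.8496
r_y = sin(theta)*sin(phi) = 0.9239 * 0.0000
r_y = 0.0000

0.0000


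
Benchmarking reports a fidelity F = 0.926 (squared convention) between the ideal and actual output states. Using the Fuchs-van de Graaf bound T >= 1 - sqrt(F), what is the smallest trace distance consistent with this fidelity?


Fuchs-van de Graaf (squared-fidelity convention): 1 - sqrt(F) <= T <= sqrt(1 - F).
Lower bound: T >= 1 - sqrt(F)
sqrt(F) = sqrt(0.926) = 0.9623
T >= 1 - 0.9623
T >= 0.0377

0.0377


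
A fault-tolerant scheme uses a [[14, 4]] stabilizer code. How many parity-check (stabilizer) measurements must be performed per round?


For an [[n,k]] stabilizer code:
Number of stabilizer generators = n - k
= 14 - 4
= 10

10


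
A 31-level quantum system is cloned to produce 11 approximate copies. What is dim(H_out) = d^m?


Output space = H^(tensor 11) where dim(H) = 31
dim = 31^11
= 961 (after 2 factors)
= 29791 (after 3 factors)
= 923521 (after 4 factors)
= 28629151 (after 5 factors)
= 887503681 (after 6 factors)
= 27512614111 (after 7 factors)
= 852891037441 (after 8 factors)
= 26439622160671 (after 9 factors)
= 819628286980801 (after 10 factors)
= 25408476896404831 (after 11 factors)
= 25408476896404831

25408476896404831


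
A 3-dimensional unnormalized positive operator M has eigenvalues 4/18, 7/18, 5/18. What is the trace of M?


tr(M) = sum of eigenvalues
= 4/18 + 7/18 + 5/18
= 16/18
= 0.8889

0.8889


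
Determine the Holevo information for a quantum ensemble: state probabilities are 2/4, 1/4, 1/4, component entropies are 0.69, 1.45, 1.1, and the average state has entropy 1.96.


chi = S(rho) - sum_i p_i * S(rho_i)
Weighted entropy = 2/4 * 0.69 + 1/4 * 1.45 + 1/4 * 1.1
= 0.9825
chi = 1.96 - 0.9825
= 0.9775

0.9775


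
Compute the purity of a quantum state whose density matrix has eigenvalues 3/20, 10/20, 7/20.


tr(rho^2) = sum of eigenvalues squared
= (3/20)^2 + (10/20)^2 + (7/20)^2
= (9 + 100 + 49) / 400
= 158/400
= 0.3950

0.3950


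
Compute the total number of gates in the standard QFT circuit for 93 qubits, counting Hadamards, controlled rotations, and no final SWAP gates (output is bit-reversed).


Hadamard gates: 93
Controlled rotations: n*(n-1)/2 = 93*92/2 = 4278
SWAP gates: 0 (omitted)
Total = 93 + 4278
= 4371

4371


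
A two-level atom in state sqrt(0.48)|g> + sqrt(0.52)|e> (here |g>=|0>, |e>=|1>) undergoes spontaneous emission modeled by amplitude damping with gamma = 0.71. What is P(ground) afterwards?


For amplitude damping with parameter gamma on state sqrt(a)|0> + sqrt(b)|1>:
alpha^2 = 0.48, beta^2 = 0.52
P(|0>) = alpha^2 + gamma * beta^2
= 0.48 + 0.71 * 0.52
= 0.48 + 0.3692
= 0.8492

0.8492


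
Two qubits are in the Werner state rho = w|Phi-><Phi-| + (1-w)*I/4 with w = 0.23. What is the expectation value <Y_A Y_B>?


|Phi-> = (|00> - |11>)/sqrt(2)
For the pure Bell state, <Y_A Y_B> = +1 (Bell-state Pauli correlator).
The maximally-mixed part I/4 has tr(I/4 * P tensor P) = 0 for any traceless Pauli P.
So <Y_A Y_B>_rho = w * (+1) + (1 - w) * 0
= 0.23 * (+1)
= 0.2300

0.2300


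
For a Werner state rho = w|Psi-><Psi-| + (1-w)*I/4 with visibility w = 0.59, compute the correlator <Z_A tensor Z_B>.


|Psi-> = (|01> - |10>)/sqrt(2)
For the pure Bell state, <Z_A Z_B> = -1 (Bell-state Pauli correlator).
The maximally-mixed part I/4 has tr(I/4 * P tensor P) = 0 for any traceless Pauli P.
So <Z_A Z_B>_rho = w * (-1) + (1 - w) * 0
= 0.59 * (-1)
= -0.5900

-0.5900


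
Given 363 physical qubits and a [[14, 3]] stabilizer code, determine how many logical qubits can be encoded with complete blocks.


Each code block uses 14 physical qubits for 3 logical qubit(s).
Number of complete blocks = floor(363 / 14) = 25
Logical qubits = 25 * 3
= 75

75


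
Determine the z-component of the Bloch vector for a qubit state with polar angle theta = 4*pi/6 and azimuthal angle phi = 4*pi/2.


theta = 2.0944, phi = 6.2832
r_z = cos(theta) = -0.5000

-0.5000


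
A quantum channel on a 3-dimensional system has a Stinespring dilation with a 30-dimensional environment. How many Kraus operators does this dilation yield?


Tracing out the environment in an orthonormal basis {|i>_E} gives Kraus operators K_i = <i|_E U |0>_E.
Number of Kraus operators = dim(H_env) = d_env
= 30

30


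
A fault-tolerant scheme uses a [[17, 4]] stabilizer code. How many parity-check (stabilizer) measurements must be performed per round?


For an [[n,k]] stabilizer code:
Number of stabilizer generators = n - k
= 17 - 4
= 13

13


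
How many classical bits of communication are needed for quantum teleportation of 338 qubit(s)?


Quantum teleportation requires 2 classical bits per qubit teleported.
338 qubit(s) -> 2 * 338 = 676 classical bits

676


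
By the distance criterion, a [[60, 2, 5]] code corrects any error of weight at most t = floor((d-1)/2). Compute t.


Code parameters: [[60, 2, 5]], distance d = 5.
Number of correctable errors = floor((d-1)/2)
= floor((5 - 1)/2)
= floor(4/2)
= 2

2


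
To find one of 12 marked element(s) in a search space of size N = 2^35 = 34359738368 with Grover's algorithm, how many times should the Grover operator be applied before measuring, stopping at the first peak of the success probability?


After j Grover iterations the success probability is P(j) = sin^2((2j+1)*theta), where sin(theta) = sqrt(k/N).
N = 2^35 = 34359738368, k = 12
sin(theta) = sqrt(k/N) = 1.868812365e-05
theta = arcsin(sqrt(k/N)) = 1.868812365e-05 rad
P(j) reaches its first maximum when (2j+1)*theta is as close as possible to pi/2, i.e. j = round(pi/(4*theta) - 1/2).
pi/(4*theta) - 1/2 = 42026.0928
(For comparison, the common estimate pi/4 * sqrt(N/k) = 42026.5928; the exact maximiser is used here.)
Optimal iterations = 42026

42026


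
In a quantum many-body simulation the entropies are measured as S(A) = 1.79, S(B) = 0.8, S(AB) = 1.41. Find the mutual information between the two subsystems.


I(A:B) = S(A) + S(B) - S(AB)
= 1.79 + 0.8 - 1.41
= 1.1800

1.1800


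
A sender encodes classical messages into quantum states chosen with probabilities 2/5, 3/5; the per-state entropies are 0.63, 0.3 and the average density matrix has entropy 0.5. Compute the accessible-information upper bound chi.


chi = S(rho) - sum_i p_i * S(rho_i)
Weighted entropy = 2/5 * 0.63 + 3/5 * 0.3
= 0.4320
chi = 0.5 - 0.4320
= 0.0680

0.0680


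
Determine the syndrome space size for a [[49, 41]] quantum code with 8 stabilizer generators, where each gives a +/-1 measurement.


Each stabilizer generator gives a binary (+1 or -1) measurement outcome.
With 8 independent generators:
Total syndromes = 2^8
= 256

256


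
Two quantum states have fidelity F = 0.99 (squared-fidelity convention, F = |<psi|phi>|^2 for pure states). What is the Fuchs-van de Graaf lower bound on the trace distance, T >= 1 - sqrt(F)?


Fuchs-van de Graaf (squared-fidelity convention): 1 - sqrt(F) <= T <= sqrt(1 - F).
Lower bound: T >= 1 - sqrt(F)
sqrt(F) = sqrt(0.99) = 0.9950
T >= 1 - 0.9950
T >= 0.0050

0.0050


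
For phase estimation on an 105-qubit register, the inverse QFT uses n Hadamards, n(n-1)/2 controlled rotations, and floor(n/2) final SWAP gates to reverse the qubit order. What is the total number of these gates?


Hadamard gates: 105
Controlled rotations: n*(n-1)/2 = 105*104/2 = 5460
SWAP gates: floor(n/2) = floor(105/2) = 52
Total = 105 + 5460 + 52
= 5617

5617


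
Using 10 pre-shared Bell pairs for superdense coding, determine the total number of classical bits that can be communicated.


Superdense coding allows 2 classical bits per shared entangled pair.
10 pair(s) -> 2 * 10 = 20 classical bits

20


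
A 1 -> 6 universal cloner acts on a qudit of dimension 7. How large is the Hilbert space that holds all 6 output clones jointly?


Output space = H^(tensor 6) where dim(H) = 7
dim = 7^6
= 49 (after 2 factors)
= 343 (after 3 factors)
= 2401 (after 4 factors)
= 16807 (after 5 factors)
= 117649 (after 6 factors)
= 117649

117649


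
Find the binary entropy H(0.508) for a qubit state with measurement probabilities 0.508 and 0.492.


S = -p*log2(p) - (1-p)*log2(1-p)
p = 0.5080, 1-p = 0.4920
= -0.5080 * log2(0.5080) - 0.4920 * log2(0.4920)
= -(-0.4964) - (-0.5034)
= 0.9998

0.9998


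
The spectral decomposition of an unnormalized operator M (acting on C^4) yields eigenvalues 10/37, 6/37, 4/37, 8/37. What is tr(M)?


tr(M) = sum of eigenvalues
= 10/37 + 6/37 + 4/37 + 8/37
= 28/37
= 0.7568

0.7568


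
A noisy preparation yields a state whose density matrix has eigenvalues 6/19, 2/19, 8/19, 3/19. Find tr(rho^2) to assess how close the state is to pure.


tr(rho^2) = sum of eigenvalues squared
= (6/19)^2 + (2/19)^2 + (8/19)^2 + (3/19)^2
= (36 + 4 + 64 + 9) / 361
= 113/361
= 0.3130

0.3130


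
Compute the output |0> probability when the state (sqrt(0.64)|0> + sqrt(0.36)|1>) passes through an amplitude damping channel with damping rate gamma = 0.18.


For amplitude damping with parameter gamma on state sqrt(a)|0> + sqrt(b)|1>:
alpha^2 = 0.64, beta^2 = 0.36
P(|0>) = alpha^2 + gamma * beta^2
= 0.64 + 0.18 * 0.36
= 0.64 + 0.0648
= 0.7048

0.7048


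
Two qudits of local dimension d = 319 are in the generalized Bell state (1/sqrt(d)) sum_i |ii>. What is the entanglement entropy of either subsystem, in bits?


For a maximally entangled state in d x d:
S = log2(d) = log2(319)
= 8.3174

8.3174


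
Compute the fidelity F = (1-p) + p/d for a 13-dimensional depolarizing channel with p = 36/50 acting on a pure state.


F = (1-p) + p/d
= (1 - 0.7200) + 0.7200/13
= 0.2800 + 0.0554
= 0.3354

0.3354


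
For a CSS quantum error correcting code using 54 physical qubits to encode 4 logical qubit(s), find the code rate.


Code rate R = k/n
= 4/54
= 0.0741

0.0741


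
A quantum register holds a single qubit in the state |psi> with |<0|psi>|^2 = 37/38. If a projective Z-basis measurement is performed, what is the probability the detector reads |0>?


|alpha|^2 = 37/38 = 0.9737
|beta|^2 = 1 - 37/38 = 1/38 = 0.0263
P(|0>) = |alpha|^2 = 0.9737

0.9737


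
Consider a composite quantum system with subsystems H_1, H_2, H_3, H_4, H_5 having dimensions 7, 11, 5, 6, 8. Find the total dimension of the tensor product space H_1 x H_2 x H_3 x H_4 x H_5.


dim(H_1 x H_2 x H_3 x H_4 x H_5) = 7 * 11 * 5 * 6 * 8
= 77 * 5 * 6 * 8
= 385 * 6 * 8
= 2310 * 8
= 18480

18480


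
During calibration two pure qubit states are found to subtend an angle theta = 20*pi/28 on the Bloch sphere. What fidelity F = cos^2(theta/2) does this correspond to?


For states separated by angle theta on Bloch sphere:
F = cos^2(theta/2)
theta = 20*pi/28 = 2.2440
theta/2 = 1.1220
cos(theta/2) = 0.4339
F = 0.1883

0.1883


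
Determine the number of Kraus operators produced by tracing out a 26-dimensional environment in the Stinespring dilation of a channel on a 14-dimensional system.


Tracing out the environment in an orthonormal basis {|i>_E} gives Kraus operators K_i = <i|_E U |0>_E.
Number of Kraus operators = dim(H_env) = d_env
= 26

26


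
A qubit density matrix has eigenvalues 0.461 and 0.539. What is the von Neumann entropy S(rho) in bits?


S = -p*log2(p) - (1-p)*log2(1-p)
p = 0.4610, 1-p = 0.5390
= -0.4610 * log2(0.4610) - 0.5390 * log2(0.5390)
= -(-0.5150) - (-0.4806)
= 0.9956

0.9956


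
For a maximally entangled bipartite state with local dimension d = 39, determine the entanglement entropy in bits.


For a maximally entangled state in d x d:
S = log2(d) = log2(39)
= 5.2854

5.2854


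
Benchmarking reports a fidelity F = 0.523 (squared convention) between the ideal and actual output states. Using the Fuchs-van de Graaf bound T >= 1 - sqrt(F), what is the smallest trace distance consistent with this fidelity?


Fuchs-van de Graaf (squared-fidelity convention): 1 - sqrt(F) <= T <= sqrt(1 - F).
Lower bound: T >= 1 - sqrt(F)
sqrt(F) = sqrt(0.523) = 0.7232
T >= 1 - 0.7232
T >= 0.2768

0.2768


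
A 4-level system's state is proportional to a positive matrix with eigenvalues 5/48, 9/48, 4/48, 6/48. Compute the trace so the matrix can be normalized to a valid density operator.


tr(M) = sum of eigenvalues
= 5/48 + 9/48 + 4/48 + 6/48
= 24/48
= 0.5000

0.5000


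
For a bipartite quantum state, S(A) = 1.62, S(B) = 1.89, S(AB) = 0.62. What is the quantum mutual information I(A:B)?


I(A:B) = S(A) + S(B) - S(AB)
= 1.62 + 1.89 - 0.62
= 2.8900

2.8900


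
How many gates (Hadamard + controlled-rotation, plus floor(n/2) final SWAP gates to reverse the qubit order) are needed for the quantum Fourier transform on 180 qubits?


Hadamard gates: 180
Controlled rotations: n*(n-1)/2 = 180*179/2 = 16110
SWAP gates: floor(n/2) = floor(180/2) = 90
Total = 180 + 16110 + 90
= 16380

16380


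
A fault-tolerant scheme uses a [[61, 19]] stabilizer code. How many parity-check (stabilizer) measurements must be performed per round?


For an [[n,k]] stabilizer code:
Number of stabilizer generators = n - k
= 61 - 19
= 42

42


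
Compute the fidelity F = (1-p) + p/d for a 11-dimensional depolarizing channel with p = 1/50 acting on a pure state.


F = (1-p) + p/d
= (1 - 0.0200) + 0.0200/11
= 0.9800 + 0.0018
= 0.9818

0.9818


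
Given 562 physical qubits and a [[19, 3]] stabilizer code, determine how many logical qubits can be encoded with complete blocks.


Each code block uses 19 physical qubits for 3 logical qubit(s).
Number of complete blocks = floor(562 / 19) = 29
Logical qubits = 29 * 3
= 87

87


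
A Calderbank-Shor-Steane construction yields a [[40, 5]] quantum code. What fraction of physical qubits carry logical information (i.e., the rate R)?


Code rate R = k/n
= 5/40
= 0.1250

0.1250


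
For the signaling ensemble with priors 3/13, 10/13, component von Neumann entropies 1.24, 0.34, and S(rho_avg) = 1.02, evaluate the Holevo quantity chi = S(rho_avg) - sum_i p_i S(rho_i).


chi = S(rho) - sum_i p_i * S(rho_i)
Weighted entropy = 3/13 * 1.24 + 10/13 * 0.34
= 0.5477
chi = 1.02 - 0.5477
= 0.4723

0.4723


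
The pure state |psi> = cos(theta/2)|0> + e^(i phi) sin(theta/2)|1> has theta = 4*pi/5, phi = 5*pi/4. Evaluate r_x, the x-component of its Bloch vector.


theta = 2.5133, phi = 3.9270
r_x = sin(theta)*cos(phi) = 0.5878 * -0.7071
r_x = -0.4156

-0.4156


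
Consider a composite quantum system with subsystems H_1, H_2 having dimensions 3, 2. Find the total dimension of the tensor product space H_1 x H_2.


dim(H_1 x H_2) = 3 * 2
= 6

6


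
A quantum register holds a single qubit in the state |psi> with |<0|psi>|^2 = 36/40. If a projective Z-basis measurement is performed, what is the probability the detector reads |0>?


|alpha|^2 = 36/40 = 0.9000
|beta|^2 = 1 - 36/40 = 4/40 = 0.1000
P(|0>) = |alpha|^2 = 0.9000

0.9000


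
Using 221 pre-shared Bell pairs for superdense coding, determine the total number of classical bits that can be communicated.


Superdense coding allows 2 classical bits per shared entangled pair.
221 pair(s) -> 2 * 221 = 442 classical bits

442


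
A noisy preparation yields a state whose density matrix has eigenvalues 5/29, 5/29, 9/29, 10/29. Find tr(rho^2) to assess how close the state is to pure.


tr(rho^2) = sum of eigenvalues squared
= (5/29)^2 + (5/29)^2 + (9/29)^2 + (10/29)^2
= (25 + 25 + 81 + 100) / 841
= 231/841
= 0.2747

0.2747


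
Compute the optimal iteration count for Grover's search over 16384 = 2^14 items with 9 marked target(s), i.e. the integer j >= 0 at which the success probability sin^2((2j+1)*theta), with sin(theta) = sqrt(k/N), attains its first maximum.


After j Grover iterations the success probability is P(j) = sin^2((2j+1)*theta), where sin(theta) = sqrt(k/N).
N = 2^14 = 16384, k = 9
sin(theta) = sqrt(k/N) = 0.0234375
theta = arcsin(sqrt(k/N)) = 0.0234396463 rad
P(j) reaches its first maximum when (2j+1)*theta is as close as possible to pi/2, i.e. j = round(pi/(4*theta) - 1/2).
pi/(4*theta) - 1/2 = 33.0073
(For comparison, the common estimate pi/4 * sqrt(N/k) = 33.5103; the exact maximiser is used here.)
Optimal iterations = 33

33


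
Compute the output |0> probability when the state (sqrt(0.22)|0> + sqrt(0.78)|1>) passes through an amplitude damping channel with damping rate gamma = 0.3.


For amplitude damping with parameter gamma on state sqrt(a)|0> + sqrt(b)|1>:
alpha^2 = 0.22, beta^2 = 0.78
P(|0>) = alpha^2 + gamma * beta^2
= 0.22 + 0.3 * 0.78
= 0.22 + 0.2340
= 0.4540

0.4540


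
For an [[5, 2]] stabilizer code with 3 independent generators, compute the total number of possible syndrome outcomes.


Each stabilizer generator gives a binary (+1 or -1) measurement outcome.
With 3 independent generators:
Total syndromes = 2^3
= 8

8


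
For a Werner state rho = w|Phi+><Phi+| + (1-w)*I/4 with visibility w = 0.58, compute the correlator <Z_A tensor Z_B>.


|Phi+> = (|00> + |11>)/sqrt(2)
For the pure Bell state, <Z_A Z_B> = +1 (Bell-state Pauli correlator).
The maximally-mixed part I/4 has tr(I/4 * P tensor P) = 0 for any traceless Pauli P.
So <Z_A Z_B>_rho = w * (+1) + (1 - w) * 0
= 0.58 * (+1)
= 0.5800

0.5800


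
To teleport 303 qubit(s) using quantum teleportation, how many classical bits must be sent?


Quantum teleportation requires 2 classical bits per qubit teleported.
303 qubit(s) -> 2 * 303 = 606 classical bits

606


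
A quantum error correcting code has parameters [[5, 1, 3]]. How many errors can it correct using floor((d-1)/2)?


Code parameters: [[5, 1, 3]], distance d = 3.
Number of correctable errors = floor((d-1)/2)
= floor((3 - 1)/2)
= floor(2/2)
= 1

1


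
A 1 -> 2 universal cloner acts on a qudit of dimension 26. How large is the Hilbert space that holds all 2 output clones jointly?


Output space = H^(tensor 2) where dim(H) = 26
dim = 26^2
= 676

676


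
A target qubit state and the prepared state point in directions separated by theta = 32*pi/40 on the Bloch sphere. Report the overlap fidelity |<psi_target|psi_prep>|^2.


For states separated by angle theta on Bloch sphere:
F = cos^2(theta/2)
theta = 32*pi/40 = 2.5133
theta/2 = 1.2566
cos(theta/2) = 0.3090
F = 0.0955

0.0955


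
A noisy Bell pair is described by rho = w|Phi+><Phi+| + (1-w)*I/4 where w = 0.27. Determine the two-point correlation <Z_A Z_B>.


|Phi+> = (|00> + |11>)/sqrt(2)
For the pure Bell state, <Z_A Z_B> = +1 (Bell-state Pauli correlator).
The maximally-mixed part I/4 has tr(I/4 * P tensor P) = 0 for any traceless Pauli P.
So <Z_A Z_B>_rho = w * (+1) + (1 - w) * 0
= 0.27 * (+1)
= 0.2700

0.2700


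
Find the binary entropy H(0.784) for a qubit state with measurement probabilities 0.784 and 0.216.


S = -p*log2(p) - (1-p)*log2(1-p)
p = 0.7840, 1-p = 0.2160
= -0.7840 * log2(0.7840) - 0.2160 * log2(0.2160)
= -(-0.2752) - (-0.4776)
= 0.7528

0.7528


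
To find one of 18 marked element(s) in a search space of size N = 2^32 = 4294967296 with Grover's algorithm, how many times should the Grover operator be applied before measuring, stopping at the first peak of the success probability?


After j Grover iterations the success probability is P(j) = sin^2((2j+1)*theta), where sin(theta) = sqrt(k/N).
N = 2^32 = 4294967296, k = 18
sin(theta) = sqrt(k/N) = 6.473755931e-05
theta = arcsin(sqrt(k/N)) = 6.473755936e-05 rad
P(j) reaches its first maximum when (2j+1)*theta is as close as possible to pi/2, i.e. j = round(pi/(4*theta) - 1/2).
pi/(4*theta) - 1/2 = 12131.5323
(For comparison, the common estimate pi/4 * sqrt(N/k) = 12132.0323; the exact maximiser is used here.)
Optimal iterations = 12132

12132


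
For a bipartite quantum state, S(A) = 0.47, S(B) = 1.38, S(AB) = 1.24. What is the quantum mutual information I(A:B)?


I(A:B) = S(A) + S(B) - S(AB)
= 0.47 + 1.38 - 1.24
= 0.6100

0.6100


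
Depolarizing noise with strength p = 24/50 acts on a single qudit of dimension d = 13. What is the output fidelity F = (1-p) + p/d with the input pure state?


F = (1-p) + p/d
= (1 - 0.4800) + 0.4800/13
= 0.5200 + 0.0369
= 0.5569

0.5569


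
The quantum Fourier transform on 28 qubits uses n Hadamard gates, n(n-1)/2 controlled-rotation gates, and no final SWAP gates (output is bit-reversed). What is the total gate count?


Hadamard gates: 28
Controlled rotations: n*(n-1)/2 = 28*27/2 = 378
SWAP gates: 0 (omitted)
Total = 28 + 378
= 406

406


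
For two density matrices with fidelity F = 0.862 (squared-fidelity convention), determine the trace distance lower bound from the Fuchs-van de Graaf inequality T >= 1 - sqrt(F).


Fuchs-van de Graaf (squared-fidelity convention): 1 - sqrt(F) <= T <= sqrt(1 - F).
Lower bound: T >= 1 - sqrt(F)
sqrt(F) = sqrt(0.862) = 0.9284
T >= 1 - 0.9284
T >= 0.0716

0.0716


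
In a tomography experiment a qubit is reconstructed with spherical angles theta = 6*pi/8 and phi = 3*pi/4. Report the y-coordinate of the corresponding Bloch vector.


theta = 2.3562, phi = 2.3562
r_y = sin(theta)*sin(phi) = 0.7071 * 0.7071
r_y = 0.5000

0.5000


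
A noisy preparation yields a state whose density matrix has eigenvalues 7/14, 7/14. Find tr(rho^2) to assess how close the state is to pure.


tr(rho^2) = sum of eigenvalues squared
= (7/14)^2 + (7/14)^2
= (49 + 49) / 196
= 98/196
= 0.5000

0.5000


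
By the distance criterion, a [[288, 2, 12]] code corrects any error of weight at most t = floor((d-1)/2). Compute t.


Code parameters: [[288, 2, 12]], distance d = 12.
Number of correctable errors = floor((d-1)/2)
= floor((12 - 1)/2)
= floor(11/2)
= 5

5


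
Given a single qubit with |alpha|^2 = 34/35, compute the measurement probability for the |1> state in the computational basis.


|alpha|^2 = 34/35 = 0.9714
|beta|^2 = 1 - 34/35 = 1/35 = 0.0286
P(|1>) = |beta|^2 = 0.0286

0.0286


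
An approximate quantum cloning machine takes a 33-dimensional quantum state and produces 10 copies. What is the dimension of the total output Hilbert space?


Output space = H^(tensor 10) where dim(H) = 33
dim = 33^10
= 1089 (after 2 factors)
= 35937 (after 3 factors)
= 1185921 (after 4 factors)
= 39135393 (after 5 factors)
= 1291467969 (after 6 factors)
= 42618442977 (after 7 factors)
= 1406408618241 (after 8 factors)
= 46411484401953 (after 9 factors)
= 1531578985264449 (after 10 factors)
= 1531578985264449

1531578985264449


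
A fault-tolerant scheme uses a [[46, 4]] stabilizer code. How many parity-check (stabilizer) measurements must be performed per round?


For an [[n,k]] stabilizer code:
Number of stabilizer generators = n - k
= 46 - 4
= 42

42


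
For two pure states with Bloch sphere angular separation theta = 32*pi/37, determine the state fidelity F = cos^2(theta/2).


For states separated by angle theta on Bloch sphere:
F = cos^2(theta/2)
theta = 32*pi/37 = 2.7171
theta/2 = 1.3585
cos(theta/2) = 0.2107
F = 0.0444

0.0444


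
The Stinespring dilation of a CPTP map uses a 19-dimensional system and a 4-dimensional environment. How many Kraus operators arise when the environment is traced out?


Tracing out the environment in an orthonormal basis {|i>_E} gives Kraus operators K_i = <i|_E U |0>_E.
Number of Kraus operators = dim(H_env) = d_env
= 4

4


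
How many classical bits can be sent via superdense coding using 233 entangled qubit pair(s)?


Superdense coding allows 2 classical bits per shared entangled pair.
233 pair(s) -> 2 * 233 = 466 classical bits

466


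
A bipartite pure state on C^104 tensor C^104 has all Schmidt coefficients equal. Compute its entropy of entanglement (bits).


For a maximally entangled state in d x d:
S = log2(d) = log2(104)
= 6.7004

6.7004


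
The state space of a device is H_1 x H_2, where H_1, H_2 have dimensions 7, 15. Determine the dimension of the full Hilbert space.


dim(H_1 x H_2) = 7 * 15
= 105

105


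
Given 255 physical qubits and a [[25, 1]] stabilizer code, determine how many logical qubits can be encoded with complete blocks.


Each code block uses 25 physical qubits for 1 logical qubit(s).
Number of complete blocks = floor(255 / 25) = 10
Logical qubits = 10 * 1
= 10

10


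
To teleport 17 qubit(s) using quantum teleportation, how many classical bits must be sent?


Quantum teleportation requires 2 classical bits per qubit teleported.
17 qubit(s) -> 2 * 17 = 34 classical bits

34


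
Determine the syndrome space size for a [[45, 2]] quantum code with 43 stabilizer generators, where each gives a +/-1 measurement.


Each stabilizer generator gives a binary (+1 or -1) measurement outcome.
With 43 independent generators:
Total syndromes = 2^43
= 8796093022208

8796093022208


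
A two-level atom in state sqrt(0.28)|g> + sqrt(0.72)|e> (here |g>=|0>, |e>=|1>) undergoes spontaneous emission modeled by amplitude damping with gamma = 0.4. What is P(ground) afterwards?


For amplitude damping with parameter gamma on state sqrt(a)|0> + sqrt(b)|1>:
alpha^2 = 0.28, beta^2 = 0.72
P(|0>) = alpha^2 + gamma * beta^2
= 0.28 + 0.4 * 0.72
= 0.28 + 0.2880
= 0.5680

0.5680


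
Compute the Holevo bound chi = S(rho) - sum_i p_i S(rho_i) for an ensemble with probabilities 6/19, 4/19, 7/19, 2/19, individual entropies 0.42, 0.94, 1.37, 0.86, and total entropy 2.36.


chi = S(rho) - sum_i p_i * S(rho_i)
Weighted entropy = 6/19 * 0.42 + 4/19 * 0.94 + 7/19 * 1.37 + 2/19 * 0.86
= 0.9258
chi = 2.36 - 0.9258
= 1.4342

1.4342


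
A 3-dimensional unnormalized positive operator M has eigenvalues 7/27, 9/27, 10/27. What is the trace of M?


tr(M) = sum of eigenvalues
= 7/27 + 9/27 + 10/27
= 26/27
= 0.9630

0.9630


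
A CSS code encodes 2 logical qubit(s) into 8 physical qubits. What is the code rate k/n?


Code rate R = k/n
= 2/8
= 0.2500

0.2500


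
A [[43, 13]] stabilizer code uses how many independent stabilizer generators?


For an [[n,k]] stabilizer code:
Number of stabilizer generators = n - k
= 43 - 13
= 30

30


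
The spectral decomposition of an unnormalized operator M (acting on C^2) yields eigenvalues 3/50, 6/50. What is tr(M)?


tr(M) = sum of eigenvalues
= 3/50 + 6/50
= 9/50
= 0.1800

0.1800


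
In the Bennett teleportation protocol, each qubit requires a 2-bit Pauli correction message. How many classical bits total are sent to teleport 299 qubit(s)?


Quantum teleportation requires 2 classical bits per qubit teleported.
299 qubit(s) -> 2 * 299 = 598 classical bits

598


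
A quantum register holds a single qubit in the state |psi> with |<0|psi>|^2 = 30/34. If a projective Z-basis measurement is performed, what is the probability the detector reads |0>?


|alpha|^2 = 30/34 = 0.8824
|beta|^2 = 1 - 30/34 = 4/34 = 0.1176
P(|0>) = |alpha|^2 = 0.8824

0.8824


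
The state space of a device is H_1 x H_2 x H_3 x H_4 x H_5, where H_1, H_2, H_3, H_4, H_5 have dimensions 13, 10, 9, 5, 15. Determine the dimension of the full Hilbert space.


dim(H_1 x H_2 x H_3 x H_4 x H_5) = 13 * 10 * 9 * 5 * 15
= 130 * 9 * 5 * 15
= 1170 * 5 * 15
= 5850 * 15
= 87750

87750


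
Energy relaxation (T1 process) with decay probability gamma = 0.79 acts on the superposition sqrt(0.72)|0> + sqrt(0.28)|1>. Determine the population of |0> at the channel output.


For amplitude damping with parameter gamma on state sqrt(a)|0> + sqrt(b)|1>:
alpha^2 = 0.72, beta^2 = 0.28
P(|0>) = alpha^2 + gamma * beta^2
= 0.72 + 0.79 * 0.28
= 0.72 + 0.2212
= 0.9412

0.9412


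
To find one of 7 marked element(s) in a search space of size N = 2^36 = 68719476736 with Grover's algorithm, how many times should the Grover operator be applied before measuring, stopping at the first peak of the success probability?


After j Grover iterations the success probability is P(j) = sin^2((2j+1)*theta), where sin(theta) = sqrt(k/N).
N = 2^36 = 68719476736, k = 7
sin(theta) = sqrt(k/N) = 1.009274029e-05
theta = arcsin(sqrt(k/N)) = 1.009274029e-05 rad
P(j) reaches its first maximum when (2j+1)*theta is as close as possible to pi/2, i.e. j = round(pi/(4*theta) - 1/2).
pi/(4*theta) - 1/2 = 77817.6287
(For comparison, the common estimate pi/4 * sqrt(N/k) = 77818.1287; the exact maximiser is used here.)
Optimal iterations = 77818

77818
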